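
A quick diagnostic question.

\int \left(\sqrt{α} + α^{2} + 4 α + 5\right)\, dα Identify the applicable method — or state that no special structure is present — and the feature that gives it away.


Best approach: no special technique — every term is a constant multiple of a power of α; term-wise power-rule integration needs no preliminary transformation.


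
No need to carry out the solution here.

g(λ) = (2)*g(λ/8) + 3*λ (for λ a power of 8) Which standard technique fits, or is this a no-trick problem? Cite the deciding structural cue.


Best approach: the master substitution — index division is the fingerprint: λ/8 in the recursive call means substitute λ = 8^m.


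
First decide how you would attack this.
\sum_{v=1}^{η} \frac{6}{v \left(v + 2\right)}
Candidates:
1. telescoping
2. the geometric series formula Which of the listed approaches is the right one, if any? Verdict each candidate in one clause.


Diagnosis: telescoping — one partial-fraction pass turns \frac{6}{v \left(v + 2\right)} into a shifted difference, and shifted differences telescope.
- telescoping: applies; the problem has the shape this method handles.
- the geometric series formula: consecutive terms are not related by a fixed multiplier.


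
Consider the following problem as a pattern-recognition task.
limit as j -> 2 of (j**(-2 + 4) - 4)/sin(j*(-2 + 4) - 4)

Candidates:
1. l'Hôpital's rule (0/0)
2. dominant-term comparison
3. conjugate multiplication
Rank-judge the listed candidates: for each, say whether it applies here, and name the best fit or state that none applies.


Best approach: l'Hôpital's rule (0/0) — substituting 2 gives 0 over 0; differentiate top and bottom once and re-evaluate. A local series expansion at the point resolves it as well; the rule is the packaged version of that step.
- l'Hôpital's rule (0/0) — yes, a natural case for it.
- dominant-term comparison — this is not a rational comparison of growth rates at infinity.
- conjugate multiplication — multiplying by a conjugate would not remove any indeterminacy here.


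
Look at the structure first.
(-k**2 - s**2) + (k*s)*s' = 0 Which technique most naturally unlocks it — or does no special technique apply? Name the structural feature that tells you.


Best approach: the homogeneous substitution — the slope is degree-zero homogeneous: the ratio substitution v = s/k collapses it. Rearranged, this also fits the Bernoulli template directly; the homogeneous substitution reads the structure without the rearrangement.


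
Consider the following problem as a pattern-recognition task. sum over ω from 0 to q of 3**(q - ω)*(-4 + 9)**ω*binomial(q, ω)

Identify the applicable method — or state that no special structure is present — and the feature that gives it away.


Best approach: the binomial theorem — binomial coefficients against complementary powers of (-4 + 9) and 3: recognize the binomial expansion and resum.


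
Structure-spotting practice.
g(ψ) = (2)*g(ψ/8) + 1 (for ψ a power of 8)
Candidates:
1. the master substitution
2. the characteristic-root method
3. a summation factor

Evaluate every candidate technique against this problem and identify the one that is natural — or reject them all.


Method: the master substitution — divide-the-index recursion (ψ/8 inside the call) straightens out once the index is rewritten as 8^m.
- the master substitution — yes — fits the structure here.
- the characteristic-root method: a divided-index call is not the fixed-shift linear shape that characteristic roots solve.
- a summation factor — a divided-index call is outside the fixed-shift first-order family a summation factor normalizes.


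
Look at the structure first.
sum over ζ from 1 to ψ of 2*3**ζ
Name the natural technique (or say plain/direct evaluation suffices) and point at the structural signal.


Best approach: the geometric series formula — consecutive terms stand in a fixed index-free ratio — the geometric sum formula closes it.


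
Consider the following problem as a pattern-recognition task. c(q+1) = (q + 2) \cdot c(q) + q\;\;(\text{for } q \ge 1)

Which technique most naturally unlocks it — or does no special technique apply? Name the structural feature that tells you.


Best approach: a summation factor — an index-dependent multiplier q + 2 rules out characteristic roots; a summation factor converts it to a pure difference.


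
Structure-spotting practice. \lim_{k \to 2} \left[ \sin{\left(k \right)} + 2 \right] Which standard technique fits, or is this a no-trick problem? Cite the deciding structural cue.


Verdict: no special technique — no zero denominators, no indeterminate clash at 2 — substitute and read off the value.


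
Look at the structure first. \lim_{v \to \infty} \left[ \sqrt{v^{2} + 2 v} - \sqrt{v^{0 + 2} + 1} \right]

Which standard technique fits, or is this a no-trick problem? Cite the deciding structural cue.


Best approach: conjugate multiplication — \sqrt{v^{2} + 2 v} and \sqrt{v^{0 + 2} + 1} both blow up, but their difference is tame once the conjugate rationalizes it.


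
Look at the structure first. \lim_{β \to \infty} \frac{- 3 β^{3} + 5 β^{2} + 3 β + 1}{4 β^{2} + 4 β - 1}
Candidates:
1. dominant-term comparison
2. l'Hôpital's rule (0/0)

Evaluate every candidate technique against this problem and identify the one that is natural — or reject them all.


Method: dominant-term comparison — growth-rate triage: the leading powers of β decide the limit, everything else is noise.
- dominant-term comparison — yes, a natural case for it.
- l'Hôpital's rule (0/0) — viewed as a single quotient this runs to ∞/∞, not the 0/0 clash this candidate addresses; an at-infinity variant of the rule would resolve it, but comparing leading growth reads the answer without differentiating.


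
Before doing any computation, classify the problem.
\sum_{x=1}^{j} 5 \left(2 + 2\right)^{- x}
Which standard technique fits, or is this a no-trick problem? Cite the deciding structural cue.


Technique: the geometric series formula — consecutive terms stand in a fixed index-free ratio — the geometric sum formula closes it.


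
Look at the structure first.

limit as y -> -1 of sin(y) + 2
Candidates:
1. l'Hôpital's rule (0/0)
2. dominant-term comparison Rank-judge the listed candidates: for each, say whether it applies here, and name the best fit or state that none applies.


Best approach: no special technique — no denominator vanishes and nothing blows up at -1: direct substitution is the whole computation.
- l'Hôpital's rule (0/0): substituting the point produces a determinate value, not a 0 over 0 clash.
- dominant-term comparison: no dominant-degree comparison decides it.


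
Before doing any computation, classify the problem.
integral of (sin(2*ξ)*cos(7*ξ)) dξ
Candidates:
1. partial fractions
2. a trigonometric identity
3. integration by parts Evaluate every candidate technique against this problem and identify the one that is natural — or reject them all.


Technique: a trigonometric identity — split sin(2*ξ)*cos(7*ξ) with the angle-addition identities: the resulting sum integrates term by term.
- partial fractions — there is no rational-function structure to decompose.
- a trigonometric identity: yes, a natural case for it.
- integration by parts: not the fit here: there is no polynomial factor to ladder down — parts can still close the trigonometric product by recursion, though the identity rewrite is the direct route.


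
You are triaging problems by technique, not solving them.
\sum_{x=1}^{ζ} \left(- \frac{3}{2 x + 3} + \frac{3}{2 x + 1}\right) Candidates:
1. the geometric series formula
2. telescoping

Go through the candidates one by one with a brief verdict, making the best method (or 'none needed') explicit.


Method: telescoping — a difference of consecutive values of one function (\frac{3}{2 x + 1} at one index and the next) — telescoping by construction.
- the geometric series formula — consecutive terms are not related by a fixed multiplier.
- telescoping: yes — fits the structure here.


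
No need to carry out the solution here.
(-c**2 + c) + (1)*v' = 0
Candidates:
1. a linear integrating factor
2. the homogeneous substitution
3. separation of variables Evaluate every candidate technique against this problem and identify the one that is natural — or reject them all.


Diagnosis: no special technique — the slope is a pure function of c; integrate both sides and be done.
- a linear integrating factor — the linear template holds only trivially here (the unknown is absent, so the coefficient is zero) — the method is not the natural label.
- the homogeneous substitution: the slope does not depend on the ratio of the variables alone.
- separation of variables: any separation here is vacuous (nothing depends on the unknown); direct integration is the honest label.


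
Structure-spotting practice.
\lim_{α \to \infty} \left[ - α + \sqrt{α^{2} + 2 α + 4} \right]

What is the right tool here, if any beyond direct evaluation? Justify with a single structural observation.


Best approach: conjugate multiplication — this difference gives up after one conjugate multiplication — the radical structure cancels against its conjugate.


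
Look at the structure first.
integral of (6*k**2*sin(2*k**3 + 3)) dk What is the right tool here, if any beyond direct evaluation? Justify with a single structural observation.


Best approach: u-substitution — differentiating the inner expression 2*k**3 + 3 produces the factor 6*k**2 up to a constant multiple, so substituting u = 2*k**3 + 3 reduces everything to a one-variable integral in u.


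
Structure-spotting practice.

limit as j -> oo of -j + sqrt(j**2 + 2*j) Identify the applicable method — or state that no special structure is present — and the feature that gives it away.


Technique: conjugate multiplication — two divergent pieces with a minus sign between them and a radical in the mix: rationalize sqrt(j**2 + 2*j) - j before any limit law applies.


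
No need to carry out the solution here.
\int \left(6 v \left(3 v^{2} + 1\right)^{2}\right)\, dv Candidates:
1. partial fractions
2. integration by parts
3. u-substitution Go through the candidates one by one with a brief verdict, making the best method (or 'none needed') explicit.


Best approach: u-substitution — viewed as a product, the integrand is a composition evaluated at 3 v^{2} + 1 times (a constant multiple of) that inner expression's derivative, so u = 3 v^{2} + 1 makes it elementary. Multiplying out and using the power rule would succeed as well, just with far more bookkeeping.
- partial fractions — there is no rational-function structure to decompose.
- integration by parts: splitting off a factor buys nothing — the integrand integrates directly without parts.
- u-substitution: yes — fits the structure here.


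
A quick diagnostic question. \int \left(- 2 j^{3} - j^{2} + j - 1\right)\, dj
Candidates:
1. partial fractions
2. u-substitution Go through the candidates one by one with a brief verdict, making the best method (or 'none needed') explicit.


Method: no special technique — the integrand is a sum of constant multiples of powers of j — integrate term by term.
- partial fractions — the expression is not a ratio of polynomials that decomposes further.
- u-substitution — any workable substitution here is cosmetic — the integrand is already in directly integrable form.


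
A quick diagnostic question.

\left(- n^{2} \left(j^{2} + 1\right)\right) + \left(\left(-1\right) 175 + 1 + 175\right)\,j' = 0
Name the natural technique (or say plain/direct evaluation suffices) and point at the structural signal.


Verdict: separation of variables — solved for the derivative, the right side splits multiplicatively into a function of each variable alone — divide and integrate each side.


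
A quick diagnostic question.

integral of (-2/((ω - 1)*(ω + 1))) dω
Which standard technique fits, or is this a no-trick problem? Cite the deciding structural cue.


Best approach: partial fractions — a proper rational integrand whose denominator splits into simpler factors — decompose into partial fractions first.


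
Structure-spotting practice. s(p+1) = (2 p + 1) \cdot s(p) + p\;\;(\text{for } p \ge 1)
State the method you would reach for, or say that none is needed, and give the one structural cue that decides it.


Best approach: a summation factor — an index-dependent multiplier 2 p + 1 rules out characteristic roots; a summation factor converts it to a pure difference.


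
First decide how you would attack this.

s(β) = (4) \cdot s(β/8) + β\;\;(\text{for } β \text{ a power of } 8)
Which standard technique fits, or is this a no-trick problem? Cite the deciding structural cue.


Best approach: the master substitution — the argument contracts 8-fold per step: reindex β exponentially and solve the linear recurrence in the new index.


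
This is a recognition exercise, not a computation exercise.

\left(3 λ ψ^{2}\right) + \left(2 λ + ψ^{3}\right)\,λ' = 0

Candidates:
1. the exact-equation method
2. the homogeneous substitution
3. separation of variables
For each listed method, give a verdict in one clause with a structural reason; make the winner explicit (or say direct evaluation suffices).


Best approach: the exact-equation method — the mixed-partials test passes for 3 λ ψ^{2} and 2 λ + ψ^{3}, so a potential function exists as presented.
- the exact-equation method: applicable, and directly so.
- the homogeneous substitution: the ratio of the variables does not determine the slope.
- separation of variables: the two dependences do not factor apart.


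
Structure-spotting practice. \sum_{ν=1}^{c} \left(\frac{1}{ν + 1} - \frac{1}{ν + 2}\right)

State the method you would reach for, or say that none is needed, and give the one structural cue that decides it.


Verdict: telescoping — each term adds \frac{1}{ν + 1} and subtracts the same expression advanced one index; that subtracted piece cancels against the next term's added copy — only the boundary terms survive.


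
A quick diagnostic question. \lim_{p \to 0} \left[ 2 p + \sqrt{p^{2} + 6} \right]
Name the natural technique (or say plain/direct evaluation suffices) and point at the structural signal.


Verdict: no special technique — the expression is continuous at 0 — substitute and evaluate; no indeterminate form appears.


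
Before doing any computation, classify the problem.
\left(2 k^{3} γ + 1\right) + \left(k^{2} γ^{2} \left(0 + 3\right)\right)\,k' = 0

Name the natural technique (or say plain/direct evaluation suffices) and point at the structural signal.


Technique: the exact-equation method — equality of cross partials is the green light — assemble the potential function term by term.


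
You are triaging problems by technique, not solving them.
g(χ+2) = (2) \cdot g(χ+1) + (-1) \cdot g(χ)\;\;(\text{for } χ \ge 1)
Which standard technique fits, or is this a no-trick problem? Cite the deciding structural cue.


Method: the characteristic-root method — because shifting χ leaves the equation's coefficients unchanged, exponential trials reduce it to algebra.


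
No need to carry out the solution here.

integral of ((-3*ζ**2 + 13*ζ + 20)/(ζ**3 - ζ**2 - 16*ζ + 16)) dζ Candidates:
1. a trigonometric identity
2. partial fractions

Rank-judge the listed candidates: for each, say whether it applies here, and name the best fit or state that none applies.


Method: partial fractions — ζ**3 - ζ**2 - 16*ζ + 16 splits into linear pieces, so the quotient is a sum of simple fractions — decompose before integrating.
- a trigonometric identity: no sine or cosine appears, so there is nothing for a trigonometric identity to act on.
- partial fractions: applicable, and directly so.


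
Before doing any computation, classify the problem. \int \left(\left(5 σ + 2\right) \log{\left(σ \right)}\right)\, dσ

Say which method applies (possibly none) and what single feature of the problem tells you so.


Verdict: integration by parts — logs resist antidifferentiation but differentiate beautifully; pair \log{\left(σ \right)} with the polynomial 5 σ + 2 via parts.


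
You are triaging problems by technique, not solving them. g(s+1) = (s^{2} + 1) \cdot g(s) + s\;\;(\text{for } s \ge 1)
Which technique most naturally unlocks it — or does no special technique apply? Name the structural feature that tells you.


Best approach: a summation factor — the coefficient s^{2} + 1 drifts with the index, so no fixed root exists; normalizing by the cumulative product telescopes it.


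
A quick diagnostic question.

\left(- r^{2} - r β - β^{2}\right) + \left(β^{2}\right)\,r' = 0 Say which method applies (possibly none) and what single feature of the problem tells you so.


Method: the homogeneous substitution — the slope is degree-zero homogeneous: the ratio substitution v = r/β collapses it.


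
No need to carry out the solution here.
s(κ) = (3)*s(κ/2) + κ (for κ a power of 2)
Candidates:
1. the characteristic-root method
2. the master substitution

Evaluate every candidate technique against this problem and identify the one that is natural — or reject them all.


Technique: the master substitution — the argument contracts 2-fold per step: reindex κ exponentially and solve the linear recurrence in the new index.
- the characteristic-root method — the recursion divides its index rather than shifting it — outside the constant-shift family the root method covers.
- the master substitution — applies; the problem has the shape this method handles.


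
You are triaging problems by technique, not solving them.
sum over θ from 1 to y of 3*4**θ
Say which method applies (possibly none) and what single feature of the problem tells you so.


Best approach: the geometric series formula — term-over-term division gives 4 every time — index-free ratio, geometric sum formula applies.


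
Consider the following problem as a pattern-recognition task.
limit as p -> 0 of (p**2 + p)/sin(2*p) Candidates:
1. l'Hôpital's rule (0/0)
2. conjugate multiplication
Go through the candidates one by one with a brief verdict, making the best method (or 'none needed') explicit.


Technique: l'Hôpital's rule (0/0) — plug in 0: top and bottom both hit zero, so differentiate each and retry. Expanding numerator and denominator to first order gives the same value — the rule automates exactly that.
- l'Hôpital's rule (0/0): yes — fits the structure here.
- conjugate multiplication — rationalization has no target — no divergent radical difference appears.


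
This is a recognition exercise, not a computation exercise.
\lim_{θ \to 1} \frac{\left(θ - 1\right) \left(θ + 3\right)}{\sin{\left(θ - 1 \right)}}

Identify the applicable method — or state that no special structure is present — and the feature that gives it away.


Technique: l'Hôpital's rule (0/0) — both numerator and denominator vanish at 1: the genuine 0/0 indeterminate that l'Hôpital exists for. A local series expansion at the point resolves it as well; the rule is the packaged version of that step.


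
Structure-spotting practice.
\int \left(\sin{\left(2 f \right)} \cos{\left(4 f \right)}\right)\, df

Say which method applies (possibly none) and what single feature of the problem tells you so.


Best approach: a trigonometric identity — cross-frequency products like \sin{\left(2 f \right)} \cos{\left(4 f \right)} are the textbook product-to-sum case — the identity converts them to directly integrable sinusoids.


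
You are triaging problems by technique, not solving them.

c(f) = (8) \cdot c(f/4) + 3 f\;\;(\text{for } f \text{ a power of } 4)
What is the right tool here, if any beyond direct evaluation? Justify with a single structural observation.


Technique: the master substitution — the argument shrinks by the factor 4, so measure the index on a logarithmic scale and the recursion becomes a shift.


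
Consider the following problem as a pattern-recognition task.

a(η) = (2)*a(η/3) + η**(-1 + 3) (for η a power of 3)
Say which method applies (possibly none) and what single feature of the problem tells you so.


Best approach: the master substitution — recursion at η/3 is multiplicative in the index; logarithmic reindexing via η = 3^m linearizes it.


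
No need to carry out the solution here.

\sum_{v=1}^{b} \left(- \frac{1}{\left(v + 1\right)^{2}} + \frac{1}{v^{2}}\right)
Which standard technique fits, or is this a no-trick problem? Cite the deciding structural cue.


Method: telescoping — consecutive terms evaluate one function at adjacent indices (\frac{1}{v^{2}} is its current value): one term's tail is the next term's head, so the chain collapses.


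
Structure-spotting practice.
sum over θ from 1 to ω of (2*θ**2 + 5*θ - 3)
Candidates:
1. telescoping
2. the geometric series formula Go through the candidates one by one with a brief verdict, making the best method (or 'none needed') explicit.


Best approach: no special technique — no cancellation, no constant ratio, no binomial weights — just polynomial terms summed directly.
- telescoping: in the displayed form, no term reappears at a neighboring index to cancel against.
- the geometric series formula — no single multiplier carries one term to the next throughout the sum.


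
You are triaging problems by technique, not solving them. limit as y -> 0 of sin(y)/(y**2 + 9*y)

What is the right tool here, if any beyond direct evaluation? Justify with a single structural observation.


Diagnosis: l'Hôpital's rule (0/0) — plug in 0: top and bottom both hit zero, so differentiate each and retry. A local series expansion at the point resolves it as well; the rule is the packaged version of that step.


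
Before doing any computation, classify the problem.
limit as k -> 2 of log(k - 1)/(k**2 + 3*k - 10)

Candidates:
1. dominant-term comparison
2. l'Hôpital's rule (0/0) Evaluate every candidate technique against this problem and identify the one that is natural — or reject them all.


Method: l'Hôpital's rule (0/0) — the 0/0 form at 2 is the signature situation for l'Hôpital's rule. Expanding numerator and denominator to first order gives the same value — the rule automates exactly that.
- dominant-term comparison: this is not a rational comparison of growth rates at infinity.
- l'Hôpital's rule (0/0) — applies; the problem has the shape this method handles.


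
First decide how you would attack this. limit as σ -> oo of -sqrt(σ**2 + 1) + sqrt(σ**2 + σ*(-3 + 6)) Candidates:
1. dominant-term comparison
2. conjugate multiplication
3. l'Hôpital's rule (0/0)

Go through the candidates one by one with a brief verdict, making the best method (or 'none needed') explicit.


Diagnosis: conjugate multiplication — infinity minus infinity with a radical in play — multiply by the conjugate so the divergences of sqrt(σ**2 + σ*(-3 + 6)) and sqrt(σ**2 + 1) annihilate.
- dominant-term comparison — no dominant-degree comparison decides it.
- conjugate multiplication — a fit — the right tool for this form.
- l'Hôpital's rule (0/0): the expression is a difference driving to ∞ − ∞, not a 0/0 quotient — there is no ratio for the rule to differentiate.


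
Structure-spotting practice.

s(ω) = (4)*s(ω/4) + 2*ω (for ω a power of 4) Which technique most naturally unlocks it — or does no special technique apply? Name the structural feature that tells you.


Verdict: the master substitution — the argument shrinks by the factor 4, so measure the index on a logarithmic scale and the recursion becomes a shift.


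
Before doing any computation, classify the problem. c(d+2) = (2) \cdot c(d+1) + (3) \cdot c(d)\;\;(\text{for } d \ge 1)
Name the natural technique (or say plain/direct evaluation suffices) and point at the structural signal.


Diagnosis: the characteristic-root method — constant coefficients and linearity mean the ansatz r^d reduces it to solving the characteristic polynomial.


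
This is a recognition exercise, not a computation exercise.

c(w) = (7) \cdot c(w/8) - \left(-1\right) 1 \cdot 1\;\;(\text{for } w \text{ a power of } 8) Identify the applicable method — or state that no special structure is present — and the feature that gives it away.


Best approach: the master substitution — treat m = log base 8 of w as the new clock: one recursion step advances m by one while w scales by 8.


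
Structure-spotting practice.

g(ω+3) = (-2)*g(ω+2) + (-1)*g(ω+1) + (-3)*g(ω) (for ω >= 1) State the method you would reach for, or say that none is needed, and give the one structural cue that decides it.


Verdict: the characteristic-root method — because shifting ω leaves the equation's coefficients unchanged, exponential trials reduce it to algebra.


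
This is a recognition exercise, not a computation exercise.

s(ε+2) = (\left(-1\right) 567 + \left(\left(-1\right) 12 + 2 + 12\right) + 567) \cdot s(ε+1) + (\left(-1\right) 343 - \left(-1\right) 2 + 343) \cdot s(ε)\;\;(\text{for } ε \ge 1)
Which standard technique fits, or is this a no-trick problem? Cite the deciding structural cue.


Method: the characteristic-root method — the recurrence treats every index alike (constant coefficients, no forcing) — precisely the regime where r^ε trials close it.


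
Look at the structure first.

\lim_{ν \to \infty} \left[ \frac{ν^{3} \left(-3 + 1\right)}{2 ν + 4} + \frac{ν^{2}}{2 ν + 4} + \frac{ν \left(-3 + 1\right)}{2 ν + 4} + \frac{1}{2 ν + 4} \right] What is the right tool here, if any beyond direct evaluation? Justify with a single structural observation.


Verdict: dominant-term comparison — as ν grows, only the highest-degree terms matter — compare leading terms and read the limit off. Differentiating the expression as a single quotient would eventually settle it as well; matching dominant growth settles it immediately.


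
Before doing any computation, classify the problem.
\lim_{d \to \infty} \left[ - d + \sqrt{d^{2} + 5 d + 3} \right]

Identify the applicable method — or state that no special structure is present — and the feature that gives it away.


Method: conjugate multiplication — this difference gives up after one conjugate multiplication — the radical structure cancels against its conjugate.


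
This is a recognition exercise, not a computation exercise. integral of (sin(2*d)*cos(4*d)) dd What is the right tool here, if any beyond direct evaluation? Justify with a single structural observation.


Method: a trigonometric identity — the product sin(2*d)*cos(4*d) converts to a sum of single-frequency sinusoids via the product-to-sum identity.


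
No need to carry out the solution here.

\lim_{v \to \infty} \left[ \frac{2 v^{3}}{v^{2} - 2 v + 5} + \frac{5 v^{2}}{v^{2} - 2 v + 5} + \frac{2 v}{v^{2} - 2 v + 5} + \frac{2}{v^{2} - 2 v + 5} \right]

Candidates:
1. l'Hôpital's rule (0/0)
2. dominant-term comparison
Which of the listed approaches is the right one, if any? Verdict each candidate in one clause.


Best approach: dominant-term comparison — at large v only the top-degree terms survive; compare the leading terms and the limit falls out.
- l'Hôpital's rule (0/0): as a single quotient the expression runs to ∞/∞ at the limit point — an at-infinity form of the rule would apply, though the leading-growth comparison is the direct reading.
- dominant-term comparison — yes — fits the structure here.


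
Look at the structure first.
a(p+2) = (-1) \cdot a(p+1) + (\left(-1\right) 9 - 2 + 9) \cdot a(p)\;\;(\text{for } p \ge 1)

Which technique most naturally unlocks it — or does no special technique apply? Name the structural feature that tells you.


Diagnosis: the characteristic-root method — shift-invariance with fixed coefficients calls for exponential trials; the characteristic polynomial finds every r^p.


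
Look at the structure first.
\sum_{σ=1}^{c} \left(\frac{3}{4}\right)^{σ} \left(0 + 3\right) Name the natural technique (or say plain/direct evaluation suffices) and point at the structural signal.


Diagnosis: the geometric series formula — the ratio of consecutive terms is the constant \frac{3}{4}, independent of the index — a geometric sum.


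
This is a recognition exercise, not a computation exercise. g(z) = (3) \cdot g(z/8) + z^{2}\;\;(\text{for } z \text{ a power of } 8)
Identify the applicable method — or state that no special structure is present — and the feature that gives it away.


Technique: the master substitution — the argument shrinks by the factor 8, so measure the index on a logarithmic scale and the recursion becomes a shift.


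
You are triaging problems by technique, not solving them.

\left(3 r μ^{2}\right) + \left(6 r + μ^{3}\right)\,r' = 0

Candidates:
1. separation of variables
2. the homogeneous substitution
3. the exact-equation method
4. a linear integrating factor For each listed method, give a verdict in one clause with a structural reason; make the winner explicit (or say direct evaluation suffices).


Method: the exact-equation method — equality of cross partials is the green light — assemble the potential function term by term.
- separation of variables — no division isolates the independent variable from the unknown.
- the homogeneous substitution: the ratio substitution does not collapse this equation.
- the exact-equation method: applies; the problem has the shape this method handles.
- a linear integrating factor — the unknown enters nonlinearly (through a power, a denominator, or a transcendental function), which the linear integrating-factor recipe cannot absorb as-is — any repair would come from a preliminary substitution, not the factor.


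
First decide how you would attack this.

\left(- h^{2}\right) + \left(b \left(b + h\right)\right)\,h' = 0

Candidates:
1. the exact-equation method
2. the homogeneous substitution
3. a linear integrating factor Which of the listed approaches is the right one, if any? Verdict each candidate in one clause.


Technique: the homogeneous substitution — the slope is degree-zero homogeneous: the ratio substitution v = h/b collapses it. Rewriting — with the variables' roles exchanged where the shape demands it — would expose a Bernoulli structure too; the homogeneous substitution simply reads the degrees directly.
- the exact-equation method — the cross partial derivatives disagree, so no single potential exists.
- the homogeneous substitution — a fit — the right tool for this form.
- a linear integrating factor — a nonlinear term in the unknown puts this outside the integrating-factor template.


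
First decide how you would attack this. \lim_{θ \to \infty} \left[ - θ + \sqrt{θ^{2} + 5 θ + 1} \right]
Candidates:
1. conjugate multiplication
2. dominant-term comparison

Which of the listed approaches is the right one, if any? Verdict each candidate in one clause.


Diagnosis: conjugate multiplication — neither \sqrt{θ^{2} + 5 θ + 1} nor θ converges alone, so rewrite their difference as a conjugate-rationalized quotient first.
- conjugate multiplication: a fit — the right tool for this form.
- dominant-term comparison: this is not a rational comparison of growth rates at infinity.


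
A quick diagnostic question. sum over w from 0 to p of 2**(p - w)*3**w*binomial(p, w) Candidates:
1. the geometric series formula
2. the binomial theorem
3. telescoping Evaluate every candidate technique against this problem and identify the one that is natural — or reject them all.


Best approach: the binomial theorem — terms weighting binomial(p, w) against matched powers of 3 and 2 reassemble into (3 + 2)^p by the binomial theorem.
- the geometric series formula: dividing successive terms gives an index-dependent quantity, not a constant.
- the binomial theorem — yes, a natural case for it.
- telescoping: computed from the summand as displayed, the partial sums build up without the pairwise collapse telescoping exploits.


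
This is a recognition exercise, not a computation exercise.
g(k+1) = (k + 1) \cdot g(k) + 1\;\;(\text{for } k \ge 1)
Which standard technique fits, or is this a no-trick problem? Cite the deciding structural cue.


Best approach: a summation factor — with the index-dependent coefficient k + 1, dividing by the cumulative product turns the left side into a pure difference.


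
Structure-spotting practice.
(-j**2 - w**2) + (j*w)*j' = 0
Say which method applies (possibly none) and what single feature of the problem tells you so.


Technique: the homogeneous substitution — solved for the derivative, the right side is unchanged under scaling w and j together — it depends only on the ratio j/w, so substitute a single ratio variable. A Bernoulli rewrite works here as the equation stands — the homogeneous substitution is the more immediate reading.


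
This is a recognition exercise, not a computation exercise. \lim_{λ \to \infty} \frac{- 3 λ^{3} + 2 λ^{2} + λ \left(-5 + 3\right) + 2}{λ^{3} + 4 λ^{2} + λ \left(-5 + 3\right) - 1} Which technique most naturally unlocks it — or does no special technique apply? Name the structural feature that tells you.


Technique: dominant-term comparison — growth-rate triage: the leading powers of λ decide the limit, everything else is noise. Differentiating the expression as a single quotient would eventually settle it as well; matching dominant growth settles it immediately.


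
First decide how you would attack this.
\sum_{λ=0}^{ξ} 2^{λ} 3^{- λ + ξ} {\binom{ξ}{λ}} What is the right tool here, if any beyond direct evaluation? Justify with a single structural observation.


Best approach: the binomial theorem — {\binom{ξ}{λ}} weighting matched powers of 2 and 3 is the expanded form of (2 + 3)^ξ — fold it back up.


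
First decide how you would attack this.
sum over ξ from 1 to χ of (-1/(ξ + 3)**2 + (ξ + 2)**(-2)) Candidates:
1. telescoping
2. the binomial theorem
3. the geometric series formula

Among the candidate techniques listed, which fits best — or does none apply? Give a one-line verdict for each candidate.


Method: telescoping — each term adds (ξ + 2)**(-2) and subtracts the same expression advanced one index; that subtracted piece cancels against the next term's added copy — only the boundary terms survive.
- telescoping: yes, a natural case for it.
- the binomial theorem — no binomial coefficients pair with matched powers.
- the geometric series formula: the term-to-term ratio drifts with the index — the one thing the geometric formula cannot absorb.


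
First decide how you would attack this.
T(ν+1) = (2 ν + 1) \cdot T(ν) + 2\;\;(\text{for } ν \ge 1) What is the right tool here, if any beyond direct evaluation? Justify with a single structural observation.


Best approach: a summation factor — with the index-dependent coefficient 2 ν + 1, dividing by the cumulative product turns the left side into a pure difference.


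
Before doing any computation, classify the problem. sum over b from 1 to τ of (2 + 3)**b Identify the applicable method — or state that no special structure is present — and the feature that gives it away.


Verdict: the geometric series formula — consecutive terms stand in a fixed index-free ratio — the geometric sum formula closes it.


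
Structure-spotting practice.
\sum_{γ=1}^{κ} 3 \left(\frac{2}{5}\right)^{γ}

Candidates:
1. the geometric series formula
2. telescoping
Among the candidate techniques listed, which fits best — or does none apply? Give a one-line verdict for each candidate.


Best approach: the geometric series formula — each term is \frac{2}{5} times the previous one, so the geometric-series formula applies directly.
- the geometric series formula: applies; the problem has the shape this method handles.
- telescoping — neither a shifted-difference shape nor integer-spaced poles are present.


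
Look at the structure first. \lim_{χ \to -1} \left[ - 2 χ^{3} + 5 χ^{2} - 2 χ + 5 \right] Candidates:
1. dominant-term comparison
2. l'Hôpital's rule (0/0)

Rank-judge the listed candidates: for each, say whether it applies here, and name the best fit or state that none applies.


Verdict: no special technique — no zero denominators, no indeterminate clash at -1 — substitute and read off the value.
- dominant-term comparison — no dominant power emerges to decide the limit by degree comparison.
- l'Hôpital's rule (0/0): substituting the point gives a finite value outright — there is no indeterminate clash to repair.


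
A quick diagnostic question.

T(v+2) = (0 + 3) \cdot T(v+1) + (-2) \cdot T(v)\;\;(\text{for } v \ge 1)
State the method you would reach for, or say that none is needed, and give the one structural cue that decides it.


Method: the characteristic-root method — fixed numeric weights on consecutive terms and no forcing term added: the root method in its home territory.


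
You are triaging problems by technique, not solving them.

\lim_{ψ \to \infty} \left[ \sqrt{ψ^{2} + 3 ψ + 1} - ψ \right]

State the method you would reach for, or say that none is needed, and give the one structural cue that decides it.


Method: conjugate multiplication — both pieces blow up but their difference is finite; the conjugate trick rationalizes \sqrt{ψ^{2} + 3 ψ + 1} - ψ.


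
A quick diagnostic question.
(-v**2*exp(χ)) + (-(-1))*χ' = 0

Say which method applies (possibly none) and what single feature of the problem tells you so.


Verdict: separation of variables — separating collects all χ-dependence with the derivative and leaves all v-dependence opposite: variables separate.


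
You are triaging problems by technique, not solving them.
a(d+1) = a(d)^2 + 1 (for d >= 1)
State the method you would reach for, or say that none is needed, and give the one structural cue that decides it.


Verdict: no special technique — each new value is a nonlinear function of earlier ones — scaling arguments and superposition both fail.


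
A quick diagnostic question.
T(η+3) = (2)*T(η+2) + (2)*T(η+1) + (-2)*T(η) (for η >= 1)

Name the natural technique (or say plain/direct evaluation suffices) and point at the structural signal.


Technique: the characteristic-root method — the recurrence is linear and homogeneous with constant coefficients, so the ansatz r^η turns it into a polynomial equation for r.


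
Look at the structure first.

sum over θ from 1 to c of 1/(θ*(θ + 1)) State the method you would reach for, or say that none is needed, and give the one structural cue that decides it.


Best approach: telescoping — 1/(θ*(θ + 1)) decomposes into shift-paired simple fractions; the series telescopes to finitely many boundary pieces.


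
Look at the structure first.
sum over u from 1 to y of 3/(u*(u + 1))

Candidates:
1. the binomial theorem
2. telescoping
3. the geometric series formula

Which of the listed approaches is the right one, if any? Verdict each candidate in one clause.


Best approach: telescoping — 3/(u*(u + 1)) hides a difference of shifted reciprocals — decompose it and the middle of the sum vanishes.
- the binomial theorem — no binomial coefficients pair up with complementary powers here.
- telescoping — yes — fits the structure here.
- the geometric series formula: the ratio of consecutive terms depends on the index.


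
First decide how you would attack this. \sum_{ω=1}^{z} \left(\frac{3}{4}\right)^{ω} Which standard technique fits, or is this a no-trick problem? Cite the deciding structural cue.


Best approach: the geometric series formula — the ratio of consecutive terms is the constant \frac{3}{4}, independent of the index — a geometric sum.


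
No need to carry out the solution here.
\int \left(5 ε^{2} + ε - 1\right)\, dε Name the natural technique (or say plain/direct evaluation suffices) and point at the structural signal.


Technique: no special technique — scan for structure and find none: constant multiples of powers of ε, integrate directly.
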